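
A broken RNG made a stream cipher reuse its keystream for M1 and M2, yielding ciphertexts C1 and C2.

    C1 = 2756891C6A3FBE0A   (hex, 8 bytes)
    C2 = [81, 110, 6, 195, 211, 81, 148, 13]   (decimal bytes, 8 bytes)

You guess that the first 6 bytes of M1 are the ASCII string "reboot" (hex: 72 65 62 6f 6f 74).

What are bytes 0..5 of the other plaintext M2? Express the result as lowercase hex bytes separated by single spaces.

04 5d ed b0 d6 1a

First, C1 ⊕ C2 = (M1 ⊕ K) ⊕ (M2 ⊕ K) = M1 ⊕ M2, so the key drops out. Then M2 = (M1 ⊕ M2) ⊕ M1 over the first 6 bytes.
byte 0: (27 xor 51) xor 72 = 76 xor 72 = 04
byte 1: (56 xor 6e) xor 65 = 38 xor 65 = 5d
byte 2: (89 xor 06) xor 62 = 8f xor 62 = ed
byte 3: (1c xor c3) xor 6f = df xor 6f = b0
byte 4: (6a xor d3) xor 6f = b9 xor 6f = d6
byte 5: (3f xor 51) xor 74 = 6e xor 74 = 1a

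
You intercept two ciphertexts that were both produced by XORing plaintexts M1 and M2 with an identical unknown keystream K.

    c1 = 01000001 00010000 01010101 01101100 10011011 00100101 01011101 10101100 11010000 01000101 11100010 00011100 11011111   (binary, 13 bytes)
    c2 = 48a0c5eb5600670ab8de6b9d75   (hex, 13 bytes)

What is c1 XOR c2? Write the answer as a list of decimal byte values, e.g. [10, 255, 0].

c1 ⊕ c2 = (M1 ⊕ K) ⊕ (M2 ⊕ K) = M1 ⊕ M2 — the shared key cancels under XOR.
byte 0: 41 xor 48 = 09
byte 1: 10 xor a0 = b0
byte 2: 55 xor c5 = 90
byte 3: 6c xor eb = 87
byte 4: 9b xor 56 = cd
byte 5: 25 xor 00 = 25
byte 6: 5d xor 67 = 3a
byte 7: ac xor 0a = a6
byte 8: d0 xor b8 = 68
byte 9: 45 xor de = 9b
byte 10: e2 xor 6b = 89
byte 11: 1c xor 9d = 81
byte 12: df xor 75 = aa

[9, 176, 144, 135, 205, 37, 58, 166, 104, 155, 137, 129, 170]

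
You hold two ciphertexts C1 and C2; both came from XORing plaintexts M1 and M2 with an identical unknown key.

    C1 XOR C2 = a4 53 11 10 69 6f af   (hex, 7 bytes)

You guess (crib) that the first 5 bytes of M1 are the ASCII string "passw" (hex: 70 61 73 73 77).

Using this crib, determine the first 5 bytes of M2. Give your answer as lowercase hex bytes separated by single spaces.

Since C1 ⊕ C2 = M1 ⊕ M2, XORing with the guessed M1 bytes yields the corresponding M2 bytes: M2 = (C1 ⊕ C2) ⊕ M1.
164 xor 112 = 212
 83 xor  97 =  50
 17 xor 115 =  98
 16 xor 115 =  99
105 xor 119 =  30

d4 32 62 63 1e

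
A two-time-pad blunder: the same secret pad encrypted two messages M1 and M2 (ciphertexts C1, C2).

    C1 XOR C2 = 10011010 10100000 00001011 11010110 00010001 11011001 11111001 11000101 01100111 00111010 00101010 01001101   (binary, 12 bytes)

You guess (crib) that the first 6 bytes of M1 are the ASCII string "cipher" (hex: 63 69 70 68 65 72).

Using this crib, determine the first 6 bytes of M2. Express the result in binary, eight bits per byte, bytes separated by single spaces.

Since C1 ⊕ C2 = M1 ⊕ M2, XORing with the guessed M1 bytes yields the corresponding M2 bytes: M2 = (C1 ⊕ C2) ⊕ M1.
byte 0: 10011010 xor 01100011 = 11111001
byte 1: 10100000 xor 01101001 = 11001001
byte 2: 00001011 xor 01110000 = 01111011
byte 3: 11010110 xor 01101000 = 10111110
byte 4: 00010001 xor 01100101 = 01110100
byte 5: 11011001 xor 01110010 = 10101011

11111001 11001001 01111011 10111110 01110100 10101011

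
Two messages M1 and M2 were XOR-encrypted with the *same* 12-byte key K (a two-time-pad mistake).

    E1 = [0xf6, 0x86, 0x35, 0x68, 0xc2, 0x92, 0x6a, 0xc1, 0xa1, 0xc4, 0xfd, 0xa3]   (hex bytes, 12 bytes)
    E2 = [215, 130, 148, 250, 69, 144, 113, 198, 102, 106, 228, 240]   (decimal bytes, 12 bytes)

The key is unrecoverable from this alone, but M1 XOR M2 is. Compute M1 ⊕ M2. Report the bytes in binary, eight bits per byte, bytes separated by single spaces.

00100001 00000100 10100001 10010010 10000111 00000010 00011011 00000111 11000111 10101110 00011001 01010011

E1 ⊕ E2 = (M1 ⊕ K) ⊕ (M2 ⊕ K) = M1 ⊕ M2 — the shared key cancels under XOR.
11110110 ^ 11010111 = 00100001
10000110 ^ 10000010 = 00000100
00110101 ^ 10010100 = 10100001
01101000 ^ 11111010 = 10010010
11000010 ^ 01000101 = 10000111
10010010 ^ 10010000 = 00000010
01101010 ^ 01110001 = 00011011
11000001 ^ 11000110 = 00000111
10100001 ^ 01100110 = 11000111
11000100 ^ 01101010 = 10101110
11111101 ^ 11100100 = 00011001
10100011 ^ 11110000 = 01010011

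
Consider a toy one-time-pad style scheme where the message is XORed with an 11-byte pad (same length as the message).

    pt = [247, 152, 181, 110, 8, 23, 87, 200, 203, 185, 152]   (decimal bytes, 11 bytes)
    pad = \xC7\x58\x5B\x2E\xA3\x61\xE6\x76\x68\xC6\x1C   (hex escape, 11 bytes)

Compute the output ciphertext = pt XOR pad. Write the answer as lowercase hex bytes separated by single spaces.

30 c0 ee 40 ab 76 b1 be a3 7f 84

f7 xor c7 = 30
98 xor 58 = c0
b5 xor 5b = ee
6e xor 2e = 40
08 xor a3 = ab
17 xor 61 = 76
57 xor e6 = b1
c8 xor 76 = be
cb xor 68 = a3
b9 xor c6 = 7f
98 xor 1c = 84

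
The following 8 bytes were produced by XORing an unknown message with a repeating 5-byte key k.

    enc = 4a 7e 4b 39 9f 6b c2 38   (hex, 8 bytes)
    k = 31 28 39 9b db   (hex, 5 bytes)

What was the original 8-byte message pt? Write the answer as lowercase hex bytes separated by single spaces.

7b 56 72 a2 44 5a ea 01

The 5-byte key repeats, so the effective keystream is 31 28 39 9b db 31 28 39.
byte 0: 4a ^ 31 = 7b
byte 1: 7e ^ 28 = 56
byte 2: 4b ^ 39 = 72
byte 3: 39 ^ 9b = a2
byte 4: 9f ^ db = 44
byte 5: 6b ^ 31 = 5a
byte 6: c2 ^ 28 = ea
byte 7: 38 ^ 39 = 01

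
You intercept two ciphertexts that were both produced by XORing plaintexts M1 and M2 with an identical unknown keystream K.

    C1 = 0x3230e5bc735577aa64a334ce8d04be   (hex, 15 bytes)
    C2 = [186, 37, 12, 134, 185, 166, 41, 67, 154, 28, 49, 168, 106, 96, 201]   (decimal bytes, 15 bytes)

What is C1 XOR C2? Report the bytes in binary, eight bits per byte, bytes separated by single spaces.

10001000 00010101 11101001 00111010 11001010 11110011 01011110 11101001 11111110 10111111 00000101 01100110 11100111 01100100 01110111

C1 ⊕ C2 = (M1 ⊕ K) ⊕ (M2 ⊕ K) = M1 ⊕ M2 — the shared key cancels under XOR.
byte 0: 32 ^ ba = 88
byte 1: 30 ^ 25 = 15
byte 2: e5 ^ 0c = e9
byte 3: bc ^ 86 = 3a
byte 4: 73 ^ b9 = ca
byte 5: 55 ^ a6 = f3
byte 6: 77 ^ 29 = 5e
byte 7: aa ^ 43 = e9
byte 8: 64 ^ 9a = fe
byte 9: a3 ^ 1c = bf
byte 10: 34 ^ 31 = 05
byte 11: ce ^ a8 = 66
byte 12: 8d ^ 6a = e7
byte 13: 04 ^ 60 = 64
byte 14: be ^ c9 = 77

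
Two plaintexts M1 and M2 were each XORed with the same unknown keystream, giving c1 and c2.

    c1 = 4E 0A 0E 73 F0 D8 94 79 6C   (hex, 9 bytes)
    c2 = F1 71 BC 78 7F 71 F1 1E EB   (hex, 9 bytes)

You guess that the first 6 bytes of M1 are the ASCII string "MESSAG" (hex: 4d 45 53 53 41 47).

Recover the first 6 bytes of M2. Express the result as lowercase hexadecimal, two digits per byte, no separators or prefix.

First, c1 ⊕ c2 = (M1 ⊕ K) ⊕ (M2 ⊕ K) = M1 ⊕ M2, so the key drops out. Then M2 = (M1 ⊕ M2) ⊕ M1 over the first 6 bytes.
byte 0: (4e ^ f1) ^ 4d = bf ^ 4d = f2
byte 1: (0a ^ 71) ^ 45 = 7b ^ 45 = 3e
byte 2: (0e ^ bc) ^ 53 = b2 ^ 53 = e1
byte 3: (73 ^ 78) ^ 53 = 0b ^ 53 = 58
byte 4: (f0 ^ 7f) ^ 41 = 8f ^ 41 = ce
byte 5: (d8 ^ 71) ^ 47 = a9 ^ 47 = ee

f23ee158ceee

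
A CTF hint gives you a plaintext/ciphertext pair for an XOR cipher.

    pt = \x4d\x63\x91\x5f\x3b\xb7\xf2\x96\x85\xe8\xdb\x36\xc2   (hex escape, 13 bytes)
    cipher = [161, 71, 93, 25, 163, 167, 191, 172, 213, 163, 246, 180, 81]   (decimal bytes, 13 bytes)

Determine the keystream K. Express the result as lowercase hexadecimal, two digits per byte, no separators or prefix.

ec24cc4698104d3a504b2d8293

Since cipher = pt ⊕ K, XORing both sides with pt gives K = pt ⊕ cipher.
4d xor a1 = ec
63 xor 47 = 24
91 xor 5d = cc
5f xor 19 = 46
3b xor a3 = 98
b7 xor a7 = 10
f2 xor bf = 4d
96 xor ac = 3a
85 xor d5 = 50
e8 xor a3 = 4b
db xor f6 = 2d
36 xor b4 = 82
c2 xor 51 = 93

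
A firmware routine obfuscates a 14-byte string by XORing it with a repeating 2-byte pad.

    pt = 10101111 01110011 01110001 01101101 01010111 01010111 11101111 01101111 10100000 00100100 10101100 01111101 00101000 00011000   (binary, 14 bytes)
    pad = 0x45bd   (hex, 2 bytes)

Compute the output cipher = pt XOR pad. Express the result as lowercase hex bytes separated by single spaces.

The 2-byte key repeats, so the effective keystream is 45 bd 45 bd 45 bd 45 bd 45 bd 45 bd 45 bd.
byte 0: af XOR 45 = ea
byte 1: 73 XOR bd = ce
byte 2: 71 XOR 45 = 34
byte 3: 6d XOR bd = d0
byte 4: 57 XOR 45 = 12
byte 5: 57 XOR bd = ea
byte 6: ef XOR 45 = aa
byte 7: 6f XOR bd = d2
byte 8: a0 XOR 45 = e5
byte 9: 24 XOR bd = 99
byte 10: ac XOR 45 = e9
byte 11: 7d XOR bd = c0
byte 12: 28 XOR 45 = 6d
byte 13: 18 XOR bd = a5

ea ce 34 d0 12 ea aa d2 e5 99 e9 c0 6d a5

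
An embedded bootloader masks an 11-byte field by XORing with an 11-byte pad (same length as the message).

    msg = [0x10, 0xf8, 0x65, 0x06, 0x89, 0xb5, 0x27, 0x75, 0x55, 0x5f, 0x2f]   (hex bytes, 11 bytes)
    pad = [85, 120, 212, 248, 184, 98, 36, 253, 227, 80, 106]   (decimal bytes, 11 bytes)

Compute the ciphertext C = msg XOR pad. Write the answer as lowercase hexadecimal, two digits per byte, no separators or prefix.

byte 0: 10 XOR 55 = 45
byte 1: f8 XOR 78 = 80
byte 2: 65 XOR d4 = b1
byte 3: 06 XOR f8 = fe
byte 4: 89 XOR b8 = 31
byte 5: b5 XOR 62 = d7
byte 6: 27 XOR 24 = 03
byte 7: 75 XOR fd = 88
byte 8: 55 XOR e3 = b6
byte 9: 5f XOR 50 = 0f
byte 10: 2f XOR 6a = 45

4580b1fe31d70388b60f45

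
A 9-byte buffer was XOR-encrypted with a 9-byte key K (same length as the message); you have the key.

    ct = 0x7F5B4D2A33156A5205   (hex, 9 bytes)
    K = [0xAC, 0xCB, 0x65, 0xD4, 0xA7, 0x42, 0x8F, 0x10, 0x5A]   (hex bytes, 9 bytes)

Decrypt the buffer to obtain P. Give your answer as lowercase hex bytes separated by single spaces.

d3 90 28 fe 94 57 e5 42 5f

7f XOR ac = d3
5b XOR cb = 90
4d XOR 65 = 28
2a XOR d4 = fe
33 XOR a7 = 94
15 XOR 42 = 57
6a XOR 8f = e5
52 XOR 10 = 42
05 XOR 5a = 5f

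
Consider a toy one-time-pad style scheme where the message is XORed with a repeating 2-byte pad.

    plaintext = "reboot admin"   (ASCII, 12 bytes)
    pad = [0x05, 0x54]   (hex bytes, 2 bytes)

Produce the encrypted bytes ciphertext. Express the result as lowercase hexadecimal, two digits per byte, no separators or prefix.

The 2-byte key repeats, so the effective keystream is 05 54 05 54 05 54 05 54 05 54 05 54.
byte 0: 72 XOR 05 = 77
byte 1: 65 XOR 54 = 31
byte 2: 62 XOR 05 = 67
byte 3: 6f XOR 54 = 3b
byte 4: 6f XOR 05 = 6a
byte 5: 74 XOR 54 = 20
byte 6: 20 XOR 05 = 25
byte 7: 61 XOR 54 = 35
byte 8: 64 XOR 05 = 61
byte 9: 6d XOR 54 = 39
byte 10: 69 XOR 05 = 6c
byte 11: 6e XOR 54 = 3a

7731673b6a20253561396c3a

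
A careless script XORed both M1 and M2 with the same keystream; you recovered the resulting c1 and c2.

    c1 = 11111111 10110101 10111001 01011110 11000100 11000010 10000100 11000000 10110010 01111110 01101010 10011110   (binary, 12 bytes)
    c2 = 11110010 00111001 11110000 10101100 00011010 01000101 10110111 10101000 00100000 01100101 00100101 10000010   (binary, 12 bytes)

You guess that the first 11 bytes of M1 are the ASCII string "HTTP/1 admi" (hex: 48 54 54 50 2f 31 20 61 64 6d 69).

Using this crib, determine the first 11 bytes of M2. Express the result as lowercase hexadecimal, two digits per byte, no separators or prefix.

First, c1 ⊕ c2 = (M1 ⊕ K) ⊕ (M2 ⊕ K) = M1 ⊕ M2, so the key drops out. Then M2 = (M1 ⊕ M2) ⊕ M1 over the first 11 bytes.
byte 0: (ff ^ f2) ^ 48 = 0d ^ 48 = 45
byte 1: (b5 ^ 39) ^ 54 = 8c ^ 54 = d8
byte 2: (b9 ^ f0) ^ 54 = 49 ^ 54 = 1d
byte 3: (5e ^ ac) ^ 50 = f2 ^ 50 = a2
byte 4: (c4 ^ 1a) ^ 2f = de ^ 2f = f1
byte 5: (c2 ^ 45) ^ 31 = 87 ^ 31 = b6
byte 6: (84 ^ b7) ^ 20 = 33 ^ 20 = 13
byte 7: (c0 ^ a8) ^ 61 = 68 ^ 61 = 09
byte 8: (b2 ^ 20) ^ 64 = 92 ^ 64 = f6
byte 9: (7e ^ 65) ^ 6d = 1b ^ 6d = 76
byte 10: (6a ^ 25) ^ 69 = 4f ^ 69 = 26

45d81da2f1b61309f67626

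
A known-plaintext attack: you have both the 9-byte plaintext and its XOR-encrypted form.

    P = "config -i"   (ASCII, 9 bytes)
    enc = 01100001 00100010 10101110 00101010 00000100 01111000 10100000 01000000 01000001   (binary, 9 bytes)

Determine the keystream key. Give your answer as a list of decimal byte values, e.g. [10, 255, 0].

[2, 77, 192, 76, 109, 31, 128, 109, 40]

Since enc = P ⊕ key, XORing both sides with P gives key = P ⊕ enc.
 99 XOR  97 =   2
111 XOR  34 =  77
110 XOR 174 = 192
102 XOR  42 =  76
105 XOR   4 = 109
103 XOR 120 =  31
 32 XOR 160 = 128
 45 XOR  64 = 109
105 XOR  65 =  40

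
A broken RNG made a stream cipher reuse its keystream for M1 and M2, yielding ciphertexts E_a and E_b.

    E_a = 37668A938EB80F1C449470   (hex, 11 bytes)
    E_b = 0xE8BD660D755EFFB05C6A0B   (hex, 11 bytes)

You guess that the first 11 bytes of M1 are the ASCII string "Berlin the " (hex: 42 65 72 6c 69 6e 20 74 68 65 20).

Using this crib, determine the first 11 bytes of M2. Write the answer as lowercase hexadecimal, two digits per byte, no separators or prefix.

First, E_a ⊕ E_b = (M1 ⊕ K) ⊕ (M2 ⊕ K) = M1 ⊕ M2, so the key drops out. Then M2 = (M1 ⊕ M2) ⊕ M1 over the first 11 bytes.
byte 0: (37 ^ e8) ^ 42 = df ^ 42 = 9d
byte 1: (66 ^ bd) ^ 65 = db ^ 65 = be
byte 2: (8a ^ 66) ^ 72 = ec ^ 72 = 9e
byte 3: (93 ^ 0d) ^ 6c = 9e ^ 6c = f2
byte 4: (8e ^ 75) ^ 69 = fb ^ 69 = 92
byte 5: (b8 ^ 5e) ^ 6e = e6 ^ 6e = 88
byte 6: (0f ^ ff) ^ 20 = f0 ^ 20 = d0
byte 7: (1c ^ b0) ^ 74 = ac ^ 74 = d8
byte 8: (44 ^ 5c) ^ 68 = 18 ^ 68 = 70
byte 9: (94 ^ 6a) ^ 65 = fe ^ 65 = 9b
byte 10: (70 ^ 0b) ^ 20 = 7b ^ 20 = 5b

9dbe9ef29288d0d8709b5b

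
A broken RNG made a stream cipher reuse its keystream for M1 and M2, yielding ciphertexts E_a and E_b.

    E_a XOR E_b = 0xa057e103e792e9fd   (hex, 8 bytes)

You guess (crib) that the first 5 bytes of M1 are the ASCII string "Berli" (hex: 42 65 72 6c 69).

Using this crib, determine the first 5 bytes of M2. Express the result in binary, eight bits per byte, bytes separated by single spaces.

Since E_a ⊕ E_b = M1 ⊕ M2, XORing with the guessed M1 bytes yields the corresponding M2 bytes: M2 = (E_a ⊕ E_b) ⊕ M1.
a0 xor 42 = e2
57 xor 65 = 32
e1 xor 72 = 93
03 xor 6c = 6f
e7 xor 69 = 8e

11100010 00110010 10010011 01101111 10001110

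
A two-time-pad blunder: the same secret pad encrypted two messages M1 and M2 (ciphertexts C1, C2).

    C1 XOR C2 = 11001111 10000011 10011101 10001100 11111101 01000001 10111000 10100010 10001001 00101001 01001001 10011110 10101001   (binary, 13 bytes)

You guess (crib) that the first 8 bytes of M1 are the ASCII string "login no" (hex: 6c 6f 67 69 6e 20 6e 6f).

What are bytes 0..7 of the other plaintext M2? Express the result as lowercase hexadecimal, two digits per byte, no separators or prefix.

a3ecfae59361d6cd

Since C1 ⊕ C2 = M1 ⊕ M2, XORing with the guessed M1 bytes yields the corresponding M2 bytes: M2 = (C1 ⊕ C2) ⊕ M1.
cf ⊕ 6c = a3
83 ⊕ 6f = ec
9d ⊕ 67 = fa
8c ⊕ 69 = e5
fd ⊕ 6e = 93
41 ⊕ 20 = 61
b8 ⊕ 6e = d6
a2 ⊕ 6f = cd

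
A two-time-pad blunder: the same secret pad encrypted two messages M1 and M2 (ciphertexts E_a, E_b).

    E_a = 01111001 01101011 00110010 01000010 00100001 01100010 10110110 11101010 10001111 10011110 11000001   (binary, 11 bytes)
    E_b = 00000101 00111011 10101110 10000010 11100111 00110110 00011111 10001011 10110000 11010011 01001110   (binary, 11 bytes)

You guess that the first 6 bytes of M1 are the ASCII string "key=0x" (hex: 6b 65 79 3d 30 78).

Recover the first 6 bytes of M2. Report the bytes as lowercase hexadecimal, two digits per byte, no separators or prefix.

First, E_a ⊕ E_b = (M1 ⊕ K) ⊕ (M2 ⊕ K) = M1 ⊕ M2, so the key drops out. Then M2 = (M1 ⊕ M2) ⊕ M1 over the first 6 bytes.
byte 0: (79 xor 05) xor 6b = 7c xor 6b = 17
byte 1: (6b xor 3b) xor 65 = 50 xor 65 = 35
byte 2: (32 xor ae) xor 79 = 9c xor 79 = e5
byte 3: (42 xor 82) xor 3d = c0 xor 3d = fd
byte 4: (21 xor e7) xor 30 = c6 xor 30 = f6
byte 5: (62 xor 36) xor 78 = 54 xor 78 = 2c

1735e5fdf62c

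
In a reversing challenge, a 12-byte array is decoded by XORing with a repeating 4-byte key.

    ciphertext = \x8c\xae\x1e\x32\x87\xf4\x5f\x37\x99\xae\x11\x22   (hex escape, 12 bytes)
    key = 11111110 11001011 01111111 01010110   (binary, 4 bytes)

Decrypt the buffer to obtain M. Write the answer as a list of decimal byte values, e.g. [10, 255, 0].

The 4-byte key repeats, so the effective keystream is fe cb 7f 56 fe cb 7f 56 fe cb 7f 56.
byte 0: 8c ^ fe = 72
byte 1: ae ^ cb = 65
byte 2: 1e ^ 7f = 61
byte 3: 32 ^ 56 = 64
byte 4: 87 ^ fe = 79
byte 5: f4 ^ cb = 3f
byte 6: 5f ^ 7f = 20
byte 7: 37 ^ 56 = 61
byte 8: 99 ^ fe = 67
byte 9: ae ^ cb = 65
byte 10: 11 ^ 7f = 6e
byte 11: 22 ^ 56 = 74

[114, 101, 97, 100, 121, 63, 32, 97, 103, 101, 110, 116]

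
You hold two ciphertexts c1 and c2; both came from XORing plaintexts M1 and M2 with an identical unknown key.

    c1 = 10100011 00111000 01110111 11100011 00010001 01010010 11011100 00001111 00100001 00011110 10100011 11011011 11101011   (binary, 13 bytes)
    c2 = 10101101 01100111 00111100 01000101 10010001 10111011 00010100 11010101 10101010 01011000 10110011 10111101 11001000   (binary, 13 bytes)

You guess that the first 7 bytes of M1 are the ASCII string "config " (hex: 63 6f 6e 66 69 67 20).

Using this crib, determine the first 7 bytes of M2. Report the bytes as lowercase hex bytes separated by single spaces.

6d 30 25 c0 e9 8e e8

First, c1 ⊕ c2 = (M1 ⊕ K) ⊕ (M2 ⊕ K) = M1 ⊕ M2, so the key drops out. Then M2 = (M1 ⊕ M2) ⊕ M1 over the first 7 bytes.
byte 0: (a3 ^ ad) ^ 63 = 0e ^ 63 = 6d
byte 1: (38 ^ 67) ^ 6f = 5f ^ 6f = 30
byte 2: (77 ^ 3c) ^ 6e = 4b ^ 6e = 25
byte 3: (e3 ^ 45) ^ 66 = a6 ^ 66 = c0
byte 4: (11 ^ 91) ^ 69 = 80 ^ 69 = e9
byte 5: (52 ^ bb) ^ 67 = e9 ^ 67 = 8e
byte 6: (dc ^ 14) ^ 20 = c8 ^ 20 = e8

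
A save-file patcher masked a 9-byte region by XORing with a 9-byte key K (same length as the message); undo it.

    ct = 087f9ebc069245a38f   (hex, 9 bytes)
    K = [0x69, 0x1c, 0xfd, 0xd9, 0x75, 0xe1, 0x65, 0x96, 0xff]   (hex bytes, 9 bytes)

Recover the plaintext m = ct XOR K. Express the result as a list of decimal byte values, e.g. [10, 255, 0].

08 xor 69 = 61
7f xor 1c = 63
9e xor fd = 63
bc xor d9 = 65
06 xor 75 = 73
92 xor e1 = 73
45 xor 65 = 20
a3 xor 96 = 35
8f xor ff = 70

[97, 99, 99, 101, 115, 115, 32, 53, 112]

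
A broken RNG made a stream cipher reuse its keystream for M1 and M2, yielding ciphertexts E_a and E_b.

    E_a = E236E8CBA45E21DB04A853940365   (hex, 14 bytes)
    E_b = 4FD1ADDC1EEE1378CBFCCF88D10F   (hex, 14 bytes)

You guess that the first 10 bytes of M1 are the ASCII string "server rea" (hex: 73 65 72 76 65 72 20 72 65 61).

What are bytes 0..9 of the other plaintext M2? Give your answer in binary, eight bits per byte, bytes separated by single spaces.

11011110 10000010 00110111 01100001 11011111 11000010 00010010 11010001 10101010 00110101

First, E_a ⊕ E_b = (M1 ⊕ K) ⊕ (M2 ⊕ K) = M1 ⊕ M2, so the key drops out. Then M2 = (M1 ⊕ M2) ⊕ M1 over the first 10 bytes.
byte 0: (e2 xor 4f) xor 73 = ad xor 73 = de
byte 1: (36 xor d1) xor 65 = e7 xor 65 = 82
byte 2: (e8 xor ad) xor 72 = 45 xor 72 = 37
byte 3: (cb xor dc) xor 76 = 17 xor 76 = 61
byte 4: (a4 xor 1e) xor 65 = ba xor 65 = df
byte 5: (5e xor ee) xor 72 = b0 xor 72 = c2
byte 6: (21 xor 13) xor 20 = 32 xor 20 = 12
byte 7: (db xor 78) xor 72 = a3 xor 72 = d1
byte 8: (04 xor cb) xor 65 = cf xor 65 = aa
byte 9: (a8 xor fc) xor 61 = 54 xor 61 = 35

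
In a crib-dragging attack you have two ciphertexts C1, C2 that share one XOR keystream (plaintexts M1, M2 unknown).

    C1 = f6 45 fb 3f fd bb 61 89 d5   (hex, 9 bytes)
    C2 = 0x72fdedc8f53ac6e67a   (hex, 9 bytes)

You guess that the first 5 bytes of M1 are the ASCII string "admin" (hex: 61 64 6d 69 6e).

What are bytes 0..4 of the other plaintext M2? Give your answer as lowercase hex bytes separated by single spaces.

First, C1 ⊕ C2 = (M1 ⊕ K) ⊕ (M2 ⊕ K) = M1 ⊕ M2, so the key drops out. Then M2 = (M1 ⊕ M2) ⊕ M1 over the first 5 bytes.
byte 0: (f6 ^ 72) ^ 61 = 84 ^ 61 = e5
byte 1: (45 ^ fd) ^ 64 = b8 ^ 64 = dc
byte 2: (fb ^ ed) ^ 6d = 16 ^ 6d = 7b
byte 3: (3f ^ c8) ^ 69 = f7 ^ 69 = 9e
byte 4: (fd ^ f5) ^ 6e = 08 ^ 6e = 66

e5 dc 7b 9e 66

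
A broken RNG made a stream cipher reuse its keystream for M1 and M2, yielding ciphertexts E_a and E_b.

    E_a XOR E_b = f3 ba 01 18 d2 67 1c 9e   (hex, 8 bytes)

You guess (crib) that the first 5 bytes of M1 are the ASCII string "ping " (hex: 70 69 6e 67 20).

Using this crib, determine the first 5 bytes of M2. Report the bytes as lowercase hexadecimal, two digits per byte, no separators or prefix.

Since E_a ⊕ E_b = M1 ⊕ M2, XORing with the guessed M1 bytes yields the corresponding M2 bytes: M2 = (E_a ⊕ E_b) ⊕ M1.
byte 0: f3 ⊕ 70 = 83
byte 1: ba ⊕ 69 = d3
byte 2: 01 ⊕ 6e = 6f
byte 3: 18 ⊕ 67 = 7f
byte 4: d2 ⊕ 20 = f2

83d36f7ff2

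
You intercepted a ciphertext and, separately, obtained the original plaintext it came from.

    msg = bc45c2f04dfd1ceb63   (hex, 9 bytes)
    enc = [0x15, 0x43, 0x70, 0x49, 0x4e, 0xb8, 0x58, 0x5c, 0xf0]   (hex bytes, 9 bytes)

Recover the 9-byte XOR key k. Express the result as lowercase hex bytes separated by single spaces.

a9 06 b2 b9 03 45 44 b7 93

Since enc = msg ⊕ k, XORing both sides with msg gives k = msg ⊕ enc.
bc ^ 15 = a9
45 ^ 43 = 06
c2 ^ 70 = b2
f0 ^ 49 = b9
4d ^ 4e = 03
fd ^ b8 = 45
1c ^ 58 = 44
eb ^ 5c = b7
63 ^ f0 = 93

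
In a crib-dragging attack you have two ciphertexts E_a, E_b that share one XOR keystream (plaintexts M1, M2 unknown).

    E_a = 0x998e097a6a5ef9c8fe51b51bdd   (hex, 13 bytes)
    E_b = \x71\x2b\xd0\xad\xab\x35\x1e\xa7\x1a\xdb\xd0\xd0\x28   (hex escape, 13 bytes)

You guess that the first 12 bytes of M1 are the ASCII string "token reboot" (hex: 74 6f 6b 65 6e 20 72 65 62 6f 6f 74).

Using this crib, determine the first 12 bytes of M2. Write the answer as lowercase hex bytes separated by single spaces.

First, E_a ⊕ E_b = (M1 ⊕ K) ⊕ (M2 ⊕ K) = M1 ⊕ M2, so the key drops out. Then M2 = (M1 ⊕ M2) ⊕ M1 over the first 12 bytes.
byte 0: (99 ⊕ 71) ⊕ 74 = e8 ⊕ 74 = 9c
byte 1: (8e ⊕ 2b) ⊕ 6f = a5 ⊕ 6f = ca
byte 2: (09 ⊕ d0) ⊕ 6b = d9 ⊕ 6b = b2
byte 3: (7a ⊕ ad) ⊕ 65 = d7 ⊕ 65 = b2
byte 4: (6a ⊕ ab) ⊕ 6e = c1 ⊕ 6e = af
byte 5: (5e ⊕ 35) ⊕ 20 = 6b ⊕ 20 = 4b
byte 6: (f9 ⊕ 1e) ⊕ 72 = e7 ⊕ 72 = 95
byte 7: (c8 ⊕ a7) ⊕ 65 = 6f ⊕ 65 = 0a
byte 8: (fe ⊕ 1a) ⊕ 62 = e4 ⊕ 62 = 86
byte 9: (51 ⊕ db) ⊕ 6f = 8a ⊕ 6f = e5
byte 10: (b5 ⊕ d0) ⊕ 6f = 65 ⊕ 6f = 0a
byte 11: (1b ⊕ d0) ⊕ 74 = cb ⊕ 74 = bf

9c ca b2 b2 af 4b 95 0a 86 e5 0a bf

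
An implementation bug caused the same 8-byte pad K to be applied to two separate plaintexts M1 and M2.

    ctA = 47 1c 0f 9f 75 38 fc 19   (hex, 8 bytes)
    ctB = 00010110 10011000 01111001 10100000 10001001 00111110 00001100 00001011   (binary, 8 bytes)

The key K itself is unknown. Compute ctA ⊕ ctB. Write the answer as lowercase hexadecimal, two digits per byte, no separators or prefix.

ctA ⊕ ctB = (M1 ⊕ K) ⊕ (M2 ⊕ K) = M1 ⊕ M2 — the shared key cancels under XOR.
byte 0:  71 XOR  22 =  81
byte 1:  28 XOR 152 = 132
byte 2:  15 XOR 121 = 118
byte 3: 159 XOR 160 =  63
byte 4: 117 XOR 137 = 252
byte 5:  56 XOR  62 =   6
byte 6: 252 XOR  12 = 240
byte 7:  25 XOR  11 =  18

5184763ffc06f012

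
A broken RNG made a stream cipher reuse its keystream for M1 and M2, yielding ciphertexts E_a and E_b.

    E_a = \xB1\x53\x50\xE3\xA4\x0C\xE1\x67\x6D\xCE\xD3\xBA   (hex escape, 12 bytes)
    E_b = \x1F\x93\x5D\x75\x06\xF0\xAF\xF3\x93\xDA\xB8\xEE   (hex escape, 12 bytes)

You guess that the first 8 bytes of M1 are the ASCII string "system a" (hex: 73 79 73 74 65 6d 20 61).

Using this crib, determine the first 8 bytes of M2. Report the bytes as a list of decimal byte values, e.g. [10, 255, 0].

[221, 185, 126, 226, 199, 145, 110, 245]

First, E_a ⊕ E_b = (M1 ⊕ K) ⊕ (M2 ⊕ K) = M1 ⊕ M2, so the key drops out. Then M2 = (M1 ⊕ M2) ⊕ M1 over the first 8 bytes.
byte 0: (b1 xor 1f) xor 73 = ae xor 73 = dd
byte 1: (53 xor 93) xor 79 = c0 xor 79 = b9
byte 2: (50 xor 5d) xor 73 = 0d xor 73 = 7e
byte 3: (e3 xor 75) xor 74 = 96 xor 74 = e2
byte 4: (a4 xor 06) xor 65 = a2 xor 65 = c7
byte 5: (0c xor f0) xor 6d = fc xor 6d = 91
byte 6: (e1 xor af) xor 20 = 4e xor 20 = 6e
byte 7: (67 xor f3) xor 61 = 94 xor 61 = f5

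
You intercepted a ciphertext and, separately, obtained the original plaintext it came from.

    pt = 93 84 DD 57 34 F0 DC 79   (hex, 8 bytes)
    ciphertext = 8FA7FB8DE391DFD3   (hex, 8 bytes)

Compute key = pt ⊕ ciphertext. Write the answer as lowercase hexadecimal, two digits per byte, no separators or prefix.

1c2326dad76103aa

Since ciphertext = pt ⊕ key, XORing both sides with pt gives key = pt ⊕ ciphertext.
byte 0: 147 ⊕ 143 =  28
byte 1: 132 ⊕ 167 =  35
byte 2: 221 ⊕ 251 =  38
byte 3:  87 ⊕ 141 = 218
byte 4:  52 ⊕ 227 = 215
byte 5: 240 ⊕ 145 =  97
byte 6: 220 ⊕ 223 =   3
byte 7: 121 ⊕ 211 = 170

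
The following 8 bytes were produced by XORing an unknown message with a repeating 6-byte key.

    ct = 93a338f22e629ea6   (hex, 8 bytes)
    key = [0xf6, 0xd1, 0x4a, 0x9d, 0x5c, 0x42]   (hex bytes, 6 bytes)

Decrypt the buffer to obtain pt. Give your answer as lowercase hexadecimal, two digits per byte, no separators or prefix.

The 6-byte key repeats, so the effective keystream is f6 d1 4a 9d 5c 42 f6 d1.
byte 0: 93 ⊕ f6 = 65
byte 1: a3 ⊕ d1 = 72
byte 2: 38 ⊕ 4a = 72
byte 3: f2 ⊕ 9d = 6f
byte 4: 2e ⊕ 5c = 72
byte 5: 62 ⊕ 42 = 20
byte 6: 9e ⊕ f6 = 68
byte 7: a6 ⊕ d1 = 77

6572726f72206877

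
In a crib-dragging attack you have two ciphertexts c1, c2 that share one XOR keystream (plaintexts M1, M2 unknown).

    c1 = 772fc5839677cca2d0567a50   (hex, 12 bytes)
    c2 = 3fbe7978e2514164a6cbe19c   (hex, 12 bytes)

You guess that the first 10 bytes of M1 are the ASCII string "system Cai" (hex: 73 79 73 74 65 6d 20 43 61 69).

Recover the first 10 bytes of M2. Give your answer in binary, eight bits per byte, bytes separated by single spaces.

First, c1 ⊕ c2 = (M1 ⊕ K) ⊕ (M2 ⊕ K) = M1 ⊕ M2, so the key drops out. Then M2 = (M1 ⊕ M2) ⊕ M1 over the first 10 bytes.
byte 0: (77 XOR 3f) XOR 73 = 48 XOR 73 = 3b
byte 1: (2f XOR be) XOR 79 = 91 XOR 79 = e8
byte 2: (c5 XOR 79) XOR 73 = bc XOR 73 = cf
byte 3: (83 XOR 78) XOR 74 = fb XOR 74 = 8f
byte 4: (96 XOR e2) XOR 65 = 74 XOR 65 = 11
byte 5: (77 XOR 51) XOR 6d = 26 XOR 6d = 4b
byte 6: (cc XOR 41) XOR 20 = 8d XOR 20 = ad
byte 7: (a2 XOR 64) XOR 43 = c6 XOR 43 = 85
byte 8: (d0 XOR a6) XOR 61 = 76 XOR 61 = 17
byte 9: (56 XOR cb) XOR 69 = 9d XOR 69 = f4

00111011 11101000 11001111 10001111 00010001 01001011 10101101 10000101 00010111 11110100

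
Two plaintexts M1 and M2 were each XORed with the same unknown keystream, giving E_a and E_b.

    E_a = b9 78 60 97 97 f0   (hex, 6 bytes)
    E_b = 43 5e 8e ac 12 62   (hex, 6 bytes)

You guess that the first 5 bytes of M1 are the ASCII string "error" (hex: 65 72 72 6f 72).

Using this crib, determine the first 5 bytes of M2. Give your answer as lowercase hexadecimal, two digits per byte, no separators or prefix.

First, E_a ⊕ E_b = (M1 ⊕ K) ⊕ (M2 ⊕ K) = M1 ⊕ M2, so the key drops out. Then M2 = (M1 ⊕ M2) ⊕ M1 over the first 5 bytes.
byte 0: (b9 ⊕ 43) ⊕ 65 = fa ⊕ 65 = 9f
byte 1: (78 ⊕ 5e) ⊕ 72 = 26 ⊕ 72 = 54
byte 2: (60 ⊕ 8e) ⊕ 72 = ee ⊕ 72 = 9c
byte 3: (97 ⊕ ac) ⊕ 6f = 3b ⊕ 6f = 54
byte 4: (97 ⊕ 12) ⊕ 72 = 85 ⊕ 72 = f7

9f549c54f7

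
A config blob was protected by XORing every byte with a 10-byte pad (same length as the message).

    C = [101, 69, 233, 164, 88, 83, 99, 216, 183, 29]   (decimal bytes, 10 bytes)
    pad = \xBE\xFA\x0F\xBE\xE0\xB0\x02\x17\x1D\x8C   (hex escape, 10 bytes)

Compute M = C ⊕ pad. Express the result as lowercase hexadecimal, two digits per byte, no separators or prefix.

XOR is its own inverse, so applying the key byte-wise gives the result directly.
byte 0: 65 XOR be = db
byte 1: 45 XOR fa = bf
byte 2: e9 XOR 0f = e6
byte 3: a4 XOR be = 1a
byte 4: 58 XOR e0 = b8
byte 5: 53 XOR b0 = e3
byte 6: 63 XOR 02 = 61
byte 7: d8 XOR 17 = cf
byte 8: b7 XOR 1d = aa
byte 9: 1d XOR 8c = 91

dbbfe61ab8e361cfaa91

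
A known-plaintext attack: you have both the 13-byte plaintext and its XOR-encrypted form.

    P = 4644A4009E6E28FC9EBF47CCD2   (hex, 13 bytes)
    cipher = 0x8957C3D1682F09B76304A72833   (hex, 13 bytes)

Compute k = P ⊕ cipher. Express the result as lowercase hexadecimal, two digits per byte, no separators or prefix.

Since cipher = P ⊕ k, XORing both sides with P gives k = P ⊕ cipher.
01000110 xor 10001001 = 11001111
01000100 xor 01010111 = 00010011
10100100 xor 11000011 = 01100111
00000000 xor 11010001 = 11010001
10011110 xor 01101000 = 11110110
01101110 xor 00101111 = 01000001
00101000 xor 00001001 = 00100001
11111100 xor 10110111 = 01001011
10011110 xor 01100011 = 11111101
10111111 xor 00000100 = 10111011
01000111 xor 10100111 = 11100000
11001100 xor 00101000 = 11100100
11010010 xor 00110011 = 11100001

cf1367d1f641214bfdbbe0e4e1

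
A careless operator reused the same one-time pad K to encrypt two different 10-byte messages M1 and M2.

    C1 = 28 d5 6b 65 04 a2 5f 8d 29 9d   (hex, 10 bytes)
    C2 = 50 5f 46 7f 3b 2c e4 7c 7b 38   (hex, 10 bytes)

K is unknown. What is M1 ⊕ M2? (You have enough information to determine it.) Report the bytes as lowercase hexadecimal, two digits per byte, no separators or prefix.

788a2d1a3f8ebbf152a5

C1 ⊕ C2 = (M1 ⊕ K) ⊕ (M2 ⊕ K) = M1 ⊕ M2 — the shared key cancels under XOR.
byte 0:  40 ^  80 = 120
byte 1: 213 ^  95 = 138
byte 2: 107 ^  70 =  45
byte 3: 101 ^ 127 =  26
byte 4:   4 ^  59 =  63
byte 5: 162 ^  44 = 142
byte 6:  95 ^ 228 = 187
byte 7: 141 ^ 124 = 241
byte 8:  41 ^ 123 =  82
byte 9: 157 ^  56 = 165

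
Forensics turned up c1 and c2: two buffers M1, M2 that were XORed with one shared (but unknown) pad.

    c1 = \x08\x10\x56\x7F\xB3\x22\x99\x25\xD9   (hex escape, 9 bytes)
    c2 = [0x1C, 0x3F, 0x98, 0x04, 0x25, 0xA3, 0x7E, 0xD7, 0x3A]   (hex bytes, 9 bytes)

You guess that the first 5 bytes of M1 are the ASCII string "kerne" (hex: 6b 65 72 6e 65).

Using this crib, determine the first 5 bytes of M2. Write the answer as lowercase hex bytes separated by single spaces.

First, c1 ⊕ c2 = (M1 ⊕ K) ⊕ (M2 ⊕ K) = M1 ⊕ M2, so the key drops out. Then M2 = (M1 ⊕ M2) ⊕ M1 over the first 5 bytes.
byte 0: (08 xor 1c) xor 6b = 14 xor 6b = 7f
byte 1: (10 xor 3f) xor 65 = 2f xor 65 = 4a
byte 2: (56 xor 98) xor 72 = ce xor 72 = bc
byte 3: (7f xor 04) xor 6e = 7b xor 6e = 15
byte 4: (b3 xor 25) xor 65 = 96 xor 65 = f3

7f 4a bc 15 f3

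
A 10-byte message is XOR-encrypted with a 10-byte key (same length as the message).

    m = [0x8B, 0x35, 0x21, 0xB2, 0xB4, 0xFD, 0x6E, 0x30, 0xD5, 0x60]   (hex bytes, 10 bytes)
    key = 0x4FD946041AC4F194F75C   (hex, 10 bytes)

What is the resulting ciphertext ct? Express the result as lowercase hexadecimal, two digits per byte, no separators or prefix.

c4ec67b6ae399fa4223c

XOR is its own inverse, so applying the key byte-wise gives the result directly.
10001011 ⊕ 01001111 = 11000100
00110101 ⊕ 11011001 = 11101100
00100001 ⊕ 01000110 = 01100111
10110010 ⊕ 00000100 = 10110110
10110100 ⊕ 00011010 = 10101110
11111101 ⊕ 11000100 = 00111001
01101110 ⊕ 11110001 = 10011111
00110000 ⊕ 10010100 = 10100100
11010101 ⊕ 11110111 = 00100010
01100000 ⊕ 01011100 = 00111100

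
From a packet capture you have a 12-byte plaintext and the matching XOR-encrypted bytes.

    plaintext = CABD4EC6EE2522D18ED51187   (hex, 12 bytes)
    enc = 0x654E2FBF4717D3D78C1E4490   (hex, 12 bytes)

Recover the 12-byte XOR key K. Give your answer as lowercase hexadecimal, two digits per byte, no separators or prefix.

Since enc = plaintext ⊕ K, XORing both sides with plaintext gives K = plaintext ⊕ enc.
byte 0: 202 xor 101 = 175
byte 1: 189 xor  78 = 243
byte 2:  78 xor  47 =  97
byte 3: 198 xor 191 = 121
byte 4: 238 xor  71 = 169
byte 5:  37 xor  23 =  50
byte 6:  34 xor 211 = 241
byte 7: 209 xor 215 =   6
byte 8: 142 xor 140 =   2
byte 9: 213 xor  30 = 203
byte 10:  17 xor  68 =  85
byte 11: 135 xor 144 =  23

aff36179a932f10602cb5517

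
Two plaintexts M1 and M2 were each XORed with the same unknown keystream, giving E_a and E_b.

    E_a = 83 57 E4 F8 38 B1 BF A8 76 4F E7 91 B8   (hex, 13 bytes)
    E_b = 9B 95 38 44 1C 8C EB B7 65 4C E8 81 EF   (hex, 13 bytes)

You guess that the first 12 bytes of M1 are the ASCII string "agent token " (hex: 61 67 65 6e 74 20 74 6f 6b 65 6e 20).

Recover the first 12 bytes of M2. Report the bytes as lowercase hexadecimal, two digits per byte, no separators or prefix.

79a5b9d2501d207078666130

First, E_a ⊕ E_b = (M1 ⊕ K) ⊕ (M2 ⊕ K) = M1 ⊕ M2, so the key drops out. Then M2 = (M1 ⊕ M2) ⊕ M1 over the first 12 bytes.
byte 0: (83 ⊕ 9b) ⊕ 61 = 18 ⊕ 61 = 79
byte 1: (57 ⊕ 95) ⊕ 67 = c2 ⊕ 67 = a5
byte 2: (e4 ⊕ 38) ⊕ 65 = dc ⊕ 65 = b9
byte 3: (f8 ⊕ 44) ⊕ 6e = bc ⊕ 6e = d2
byte 4: (38 ⊕ 1c) ⊕ 74 = 24 ⊕ 74 = 50
byte 5: (b1 ⊕ 8c) ⊕ 20 = 3d ⊕ 20 = 1d
byte 6: (bf ⊕ eb) ⊕ 74 = 54 ⊕ 74 = 20
byte 7: (a8 ⊕ b7) ⊕ 6f = 1f ⊕ 6f = 70
byte 8: (76 ⊕ 65) ⊕ 6b = 13 ⊕ 6b = 78
byte 9: (4f ⊕ 4c) ⊕ 65 = 03 ⊕ 65 = 66
byte 10: (e7 ⊕ e8) ⊕ 6e = 0f ⊕ 6e = 61
byte 11: (91 ⊕ 81) ⊕ 20 = 10 ⊕ 20 = 30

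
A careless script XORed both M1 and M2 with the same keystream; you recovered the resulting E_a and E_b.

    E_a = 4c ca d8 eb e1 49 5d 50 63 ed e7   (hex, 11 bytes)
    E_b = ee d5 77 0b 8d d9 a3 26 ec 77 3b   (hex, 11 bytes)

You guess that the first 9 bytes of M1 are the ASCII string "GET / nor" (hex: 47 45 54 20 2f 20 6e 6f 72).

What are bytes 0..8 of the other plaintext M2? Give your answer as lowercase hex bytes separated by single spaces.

First, E_a ⊕ E_b = (M1 ⊕ K) ⊕ (M2 ⊕ K) = M1 ⊕ M2, so the key drops out. Then M2 = (M1 ⊕ M2) ⊕ M1 over the first 9 bytes.
byte 0: (4c ⊕ ee) ⊕ 47 = a2 ⊕ 47 = e5
byte 1: (ca ⊕ d5) ⊕ 45 = 1f ⊕ 45 = 5a
byte 2: (d8 ⊕ 77) ⊕ 54 = af ⊕ 54 = fb
byte 3: (eb ⊕ 0b) ⊕ 20 = e0 ⊕ 20 = c0
byte 4: (e1 ⊕ 8d) ⊕ 2f = 6c ⊕ 2f = 43
byte 5: (49 ⊕ d9) ⊕ 20 = 90 ⊕ 20 = b0
byte 6: (5d ⊕ a3) ⊕ 6e = fe ⊕ 6e = 90
byte 7: (50 ⊕ 26) ⊕ 6f = 76 ⊕ 6f = 19
byte 8: (63 ⊕ ec) ⊕ 72 = 8f ⊕ 72 = fd

e5 5a fb c0 43 b0 90 19 fd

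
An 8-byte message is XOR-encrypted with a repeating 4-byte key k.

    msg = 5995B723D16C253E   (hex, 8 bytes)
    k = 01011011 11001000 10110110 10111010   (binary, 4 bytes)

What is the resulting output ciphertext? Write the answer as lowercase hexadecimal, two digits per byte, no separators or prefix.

The 4-byte key repeats, so the effective keystream is 5b c8 b6 ba 5b c8 b6 ba.
byte 0: 59 xor 5b = 02
byte 1: 95 xor c8 = 5d
byte 2: b7 xor b6 = 01
byte 3: 23 xor ba = 99
byte 4: d1 xor 5b = 8a
byte 5: 6c xor c8 = a4
byte 6: 25 xor b6 = 93
byte 7: 3e xor ba = 84

025d01998aa49384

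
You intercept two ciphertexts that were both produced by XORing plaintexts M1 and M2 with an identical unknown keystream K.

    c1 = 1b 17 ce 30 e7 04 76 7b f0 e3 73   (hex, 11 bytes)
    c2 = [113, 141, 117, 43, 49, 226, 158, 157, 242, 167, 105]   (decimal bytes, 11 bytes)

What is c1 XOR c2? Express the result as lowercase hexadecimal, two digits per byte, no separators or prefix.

6a9abb1bd6e6e8e602441a

c1 ⊕ c2 = (M1 ⊕ K) ⊕ (M2 ⊕ K) = M1 ⊕ M2 — the shared key cancels under XOR.
byte 0: 1b XOR 71 = 6a
byte 1: 17 XOR 8d = 9a
byte 2: ce XOR 75 = bb
byte 3: 30 XOR 2b = 1b
byte 4: e7 XOR 31 = d6
byte 5: 04 XOR e2 = e6
byte 6: 76 XOR 9e = e8
byte 7: 7b XOR 9d = e6
byte 8: f0 XOR f2 = 02
byte 9: e3 XOR a7 = 44
byte 10: 73 XOR 69 = 1a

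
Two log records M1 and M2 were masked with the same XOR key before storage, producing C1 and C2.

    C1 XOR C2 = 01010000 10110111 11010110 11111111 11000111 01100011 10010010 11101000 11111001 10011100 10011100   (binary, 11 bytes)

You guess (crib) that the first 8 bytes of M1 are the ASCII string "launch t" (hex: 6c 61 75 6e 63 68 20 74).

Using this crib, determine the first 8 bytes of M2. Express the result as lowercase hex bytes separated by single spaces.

Since C1 ⊕ C2 = M1 ⊕ M2, XORing with the guessed M1 bytes yields the corresponding M2 bytes: M2 = (C1 ⊕ C2) ⊕ M1.
byte 0: 50 ^ 6c = 3c
byte 1: b7 ^ 61 = d6
byte 2: d6 ^ 75 = a3
byte 3: ff ^ 6e = 91
byte 4: c7 ^ 63 = a4
byte 5: 63 ^ 68 = 0b
byte 6: 92 ^ 20 = b2
byte 7: e8 ^ 74 = 9c

3c d6 a3 91 a4 0b b2 9c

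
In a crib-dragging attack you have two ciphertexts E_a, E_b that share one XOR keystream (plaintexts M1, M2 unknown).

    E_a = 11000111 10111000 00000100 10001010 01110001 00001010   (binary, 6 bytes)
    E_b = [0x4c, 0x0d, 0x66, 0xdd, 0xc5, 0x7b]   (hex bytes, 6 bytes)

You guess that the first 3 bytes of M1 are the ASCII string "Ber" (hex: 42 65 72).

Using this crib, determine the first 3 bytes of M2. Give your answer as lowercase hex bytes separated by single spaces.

First, E_a ⊕ E_b = (M1 ⊕ K) ⊕ (M2 ⊕ K) = M1 ⊕ M2, so the key drops out. Then M2 = (M1 ⊕ M2) ⊕ M1 over the first 3 bytes.
byte 0: (c7 ⊕ 4c) ⊕ 42 = 8b ⊕ 42 = c9
byte 1: (b8 ⊕ 0d) ⊕ 65 = b5 ⊕ 65 = d0
byte 2: (04 ⊕ 66) ⊕ 72 = 62 ⊕ 72 = 10

c9 d0 10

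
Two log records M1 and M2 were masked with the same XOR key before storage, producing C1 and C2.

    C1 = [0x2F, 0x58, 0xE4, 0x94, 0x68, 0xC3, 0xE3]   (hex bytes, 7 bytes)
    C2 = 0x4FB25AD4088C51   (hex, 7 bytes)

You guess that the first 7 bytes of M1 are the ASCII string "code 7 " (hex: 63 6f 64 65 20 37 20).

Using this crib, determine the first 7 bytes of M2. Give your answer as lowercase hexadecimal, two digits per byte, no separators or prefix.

First, C1 ⊕ C2 = (M1 ⊕ K) ⊕ (M2 ⊕ K) = M1 ⊕ M2, so the key drops out. Then M2 = (M1 ⊕ M2) ⊕ M1 over the first 7 bytes.
byte 0: (2f xor 4f) xor 63 = 60 xor 63 = 03
byte 1: (58 xor b2) xor 6f = ea xor 6f = 85
byte 2: (e4 xor 5a) xor 64 = be xor 64 = da
byte 3: (94 xor d4) xor 65 = 40 xor 65 = 25
byte 4: (68 xor 08) xor 20 = 60 xor 20 = 40
byte 5: (c3 xor 8c) xor 37 = 4f xor 37 = 78
byte 6: (e3 xor 51) xor 20 = b2 xor 20 = 92

0385da25407892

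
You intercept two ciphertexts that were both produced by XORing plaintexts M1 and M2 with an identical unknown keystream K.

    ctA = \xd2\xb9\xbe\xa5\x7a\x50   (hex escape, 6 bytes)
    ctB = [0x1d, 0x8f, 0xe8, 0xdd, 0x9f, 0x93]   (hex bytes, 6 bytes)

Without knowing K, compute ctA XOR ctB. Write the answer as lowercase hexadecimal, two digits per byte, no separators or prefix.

ctA ⊕ ctB = (M1 ⊕ K) ⊕ (M2 ⊕ K) = M1 ⊕ M2 — the shared key cancels under XOR.
d2 XOR 1d = cf
b9 XOR 8f = 36
be XOR e8 = 56
a5 XOR dd = 78
7a XOR 9f = e5
50 XOR 93 = c3

cf365678e5c3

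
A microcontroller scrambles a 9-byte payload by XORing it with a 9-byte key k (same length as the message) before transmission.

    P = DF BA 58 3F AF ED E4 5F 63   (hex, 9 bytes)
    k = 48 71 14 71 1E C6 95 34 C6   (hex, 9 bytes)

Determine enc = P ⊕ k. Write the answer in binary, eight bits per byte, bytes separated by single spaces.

byte 0: df XOR 48 = 97
byte 1: ba XOR 71 = cb
byte 2: 58 XOR 14 = 4c
byte 3: 3f XOR 71 = 4e
byte 4: af XOR 1e = b1
byte 5: ed XOR c6 = 2b
byte 6: e4 XOR 95 = 71
byte 7: 5f XOR 34 = 6b
byte 8: 63 XOR c6 = a5

10010111 11001011 01001100 01001110 10110001 00101011 01110001 01101011 10100101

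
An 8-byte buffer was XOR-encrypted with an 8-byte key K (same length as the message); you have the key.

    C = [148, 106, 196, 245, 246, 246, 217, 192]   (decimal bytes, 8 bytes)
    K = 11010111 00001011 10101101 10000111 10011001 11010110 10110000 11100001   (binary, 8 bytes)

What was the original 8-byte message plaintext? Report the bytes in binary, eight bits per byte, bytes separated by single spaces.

01000011 01100001 01101001 01110010 01101111 00100000 01101001 00100001

byte 0: 94 ⊕ d7 = 43
byte 1: 6a ⊕ 0b = 61
byte 2: c4 ⊕ ad = 69
byte 3: f5 ⊕ 87 = 72
byte 4: f6 ⊕ 99 = 6f
byte 5: f6 ⊕ d6 = 20
byte 6: d9 ⊕ b0 = 69
byte 7: c0 ⊕ e1 = 21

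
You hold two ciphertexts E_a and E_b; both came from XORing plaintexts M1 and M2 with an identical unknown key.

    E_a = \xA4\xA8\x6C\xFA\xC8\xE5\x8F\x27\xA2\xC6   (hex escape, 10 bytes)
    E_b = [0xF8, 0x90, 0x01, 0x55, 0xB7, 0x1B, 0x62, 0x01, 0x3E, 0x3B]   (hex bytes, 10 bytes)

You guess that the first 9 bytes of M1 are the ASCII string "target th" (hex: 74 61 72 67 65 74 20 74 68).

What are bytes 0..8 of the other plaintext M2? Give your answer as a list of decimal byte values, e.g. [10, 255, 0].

[40, 89, 31, 200, 26, 138, 205, 82, 244]

First, E_a ⊕ E_b = (M1 ⊕ K) ⊕ (M2 ⊕ K) = M1 ⊕ M2, so the key drops out. Then M2 = (M1 ⊕ M2) ⊕ M1 over the first 9 bytes.
byte 0: (a4 xor f8) xor 74 = 5c xor 74 = 28
byte 1: (a8 xor 90) xor 61 = 38 xor 61 = 59
byte 2: (6c xor 01) xor 72 = 6d xor 72 = 1f
byte 3: (fa xor 55) xor 67 = af xor 67 = c8
byte 4: (c8 xor b7) xor 65 = 7f xor 65 = 1a
byte 5: (e5 xor 1b) xor 74 = fe xor 74 = 8a
byte 6: (8f xor 62) xor 20 = ed xor 20 = cd
byte 7: (27 xor 01) xor 74 = 26 xor 74 = 52
byte 8: (a2 xor 3e) xor 68 = 9c xor 68 = f4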